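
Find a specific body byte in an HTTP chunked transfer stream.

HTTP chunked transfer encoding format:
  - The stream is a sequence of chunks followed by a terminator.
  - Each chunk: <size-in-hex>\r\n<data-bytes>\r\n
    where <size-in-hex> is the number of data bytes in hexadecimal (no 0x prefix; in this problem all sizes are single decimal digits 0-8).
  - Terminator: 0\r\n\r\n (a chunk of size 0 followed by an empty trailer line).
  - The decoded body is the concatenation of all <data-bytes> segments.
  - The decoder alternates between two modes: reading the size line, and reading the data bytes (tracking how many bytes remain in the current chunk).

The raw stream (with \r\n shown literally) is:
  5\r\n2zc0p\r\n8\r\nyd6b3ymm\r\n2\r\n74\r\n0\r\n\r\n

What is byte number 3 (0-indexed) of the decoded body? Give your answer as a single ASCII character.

Chunk 1: stream[0..1]='5' size=0x5=5, data at stream[3..8]='2zc0p' -> body[0..5], body so far='2zc0p'
Chunk 2: stream[10..11]='8' size=0x8=8, data at stream[13..21]='yd6b3ymm' -> body[5..13], body so far='2zc0pyd6b3ymm'
Chunk 3: stream[23..24]='2' size=0x2=2, data at stream[26..28]='74' -> body[13..15], body so far='2zc0pyd6b3ymm74'
Chunk 4: stream[30..31]='0' size=0 (terminator). Final body='2zc0pyd6b3ymm74' (15 bytes)
Body byte 3 = '0'

Answer: 0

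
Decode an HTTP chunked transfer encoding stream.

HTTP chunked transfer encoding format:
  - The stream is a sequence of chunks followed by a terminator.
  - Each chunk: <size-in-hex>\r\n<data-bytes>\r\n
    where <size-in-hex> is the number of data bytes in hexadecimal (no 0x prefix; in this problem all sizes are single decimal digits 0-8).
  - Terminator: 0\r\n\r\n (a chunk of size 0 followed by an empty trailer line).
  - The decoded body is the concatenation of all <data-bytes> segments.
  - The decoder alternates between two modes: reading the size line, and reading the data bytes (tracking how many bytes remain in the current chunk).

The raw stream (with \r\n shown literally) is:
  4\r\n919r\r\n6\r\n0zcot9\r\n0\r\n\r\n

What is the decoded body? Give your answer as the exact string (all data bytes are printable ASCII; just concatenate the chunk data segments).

Answer: 919r0zcot9

Derivation:
Chunk 1: stream[0..1]='4' size=0x4=4, data at stream[3..7]='919r' -> body[0..4], body so far='919r'
Chunk 2: stream[9..10]='6' size=0x6=6, data at stream[12..18]='0zcot9' -> body[4..10], body so far='919r0zcot9'
Chunk 3: stream[20..21]='0' size=0 (terminator). Final body='919r0zcot9' (10 bytes)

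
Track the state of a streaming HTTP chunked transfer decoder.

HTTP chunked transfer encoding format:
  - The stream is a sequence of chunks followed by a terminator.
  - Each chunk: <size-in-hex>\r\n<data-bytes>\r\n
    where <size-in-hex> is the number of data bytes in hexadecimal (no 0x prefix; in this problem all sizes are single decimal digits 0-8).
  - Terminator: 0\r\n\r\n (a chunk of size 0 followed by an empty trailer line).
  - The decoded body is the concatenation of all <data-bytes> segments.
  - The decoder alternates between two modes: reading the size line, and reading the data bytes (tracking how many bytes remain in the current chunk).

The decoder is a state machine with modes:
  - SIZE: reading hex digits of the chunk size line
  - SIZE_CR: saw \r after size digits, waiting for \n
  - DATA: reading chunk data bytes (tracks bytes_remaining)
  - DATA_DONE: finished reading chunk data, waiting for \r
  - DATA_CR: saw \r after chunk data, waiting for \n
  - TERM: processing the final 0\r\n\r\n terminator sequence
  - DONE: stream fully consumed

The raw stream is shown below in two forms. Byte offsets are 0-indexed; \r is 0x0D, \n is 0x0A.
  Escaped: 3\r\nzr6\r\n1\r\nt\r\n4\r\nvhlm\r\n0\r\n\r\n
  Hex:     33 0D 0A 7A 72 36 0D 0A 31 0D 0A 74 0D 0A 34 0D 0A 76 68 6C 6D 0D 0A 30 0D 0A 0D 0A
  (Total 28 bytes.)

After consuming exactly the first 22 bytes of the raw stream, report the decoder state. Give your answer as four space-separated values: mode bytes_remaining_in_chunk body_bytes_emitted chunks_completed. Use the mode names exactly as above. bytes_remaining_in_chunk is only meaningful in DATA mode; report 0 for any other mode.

Byte 0 = '3': mode=SIZE remaining=0 emitted=0 chunks_done=0
Byte 1 = 0x0D: mode=SIZE_CR remaining=0 emitted=0 chunks_done=0
Byte 2 = 0x0A: mode=DATA remaining=3 emitted=0 chunks_done=0
Byte 3 = 'z': mode=DATA remaining=2 emitted=1 chunks_done=0
Byte 4 = 'r': mode=DATA remaining=1 emitted=2 chunks_done=0
Byte 5 = '6': mode=DATA_DONE remaining=0 emitted=3 chunks_done=0
Byte 6 = 0x0D: mode=DATA_CR remaining=0 emitted=3 chunks_done=0
Byte 7 = 0x0A: mode=SIZE remaining=0 emitted=3 chunks_done=1
Byte 8 = '1': mode=SIZE remaining=0 emitted=3 chunks_done=1
Byte 9 = 0x0D: mode=SIZE_CR remaining=0 emitted=3 chunks_done=1
Byte 10 = 0x0A: mode=DATA remaining=1 emitted=3 chunks_done=1
Byte 11 = 't': mode=DATA_DONE remaining=0 emitted=4 chunks_done=1
Byte 12 = 0x0D: mode=DATA_CR remaining=0 emitted=4 chunks_done=1
Byte 13 = 0x0A: mode=SIZE remaining=0 emitted=4 chunks_done=2
Byte 14 = '4': mode=SIZE remaining=0 emitted=4 chunks_done=2
Byte 15 = 0x0D: mode=SIZE_CR remaining=0 emitted=4 chunks_done=2
Byte 16 = 0x0A: mode=DATA remaining=4 emitted=4 chunks_done=2
Byte 17 = 'v': mode=DATA remaining=3 emitted=5 chunks_done=2
Byte 18 = 'h': mode=DATA remaining=2 emitted=6 chunks_done=2
Byte 19 = 'l': mode=DATA remaining=1 emitted=7 chunks_done=2
Byte 20 = 'm': mode=DATA_DONE remaining=0 emitted=8 chunks_done=2
Byte 21 = 0x0D: mode=DATA_CR remaining=0 emitted=8 chunks_done=2

Answer: DATA_CR 0 8 2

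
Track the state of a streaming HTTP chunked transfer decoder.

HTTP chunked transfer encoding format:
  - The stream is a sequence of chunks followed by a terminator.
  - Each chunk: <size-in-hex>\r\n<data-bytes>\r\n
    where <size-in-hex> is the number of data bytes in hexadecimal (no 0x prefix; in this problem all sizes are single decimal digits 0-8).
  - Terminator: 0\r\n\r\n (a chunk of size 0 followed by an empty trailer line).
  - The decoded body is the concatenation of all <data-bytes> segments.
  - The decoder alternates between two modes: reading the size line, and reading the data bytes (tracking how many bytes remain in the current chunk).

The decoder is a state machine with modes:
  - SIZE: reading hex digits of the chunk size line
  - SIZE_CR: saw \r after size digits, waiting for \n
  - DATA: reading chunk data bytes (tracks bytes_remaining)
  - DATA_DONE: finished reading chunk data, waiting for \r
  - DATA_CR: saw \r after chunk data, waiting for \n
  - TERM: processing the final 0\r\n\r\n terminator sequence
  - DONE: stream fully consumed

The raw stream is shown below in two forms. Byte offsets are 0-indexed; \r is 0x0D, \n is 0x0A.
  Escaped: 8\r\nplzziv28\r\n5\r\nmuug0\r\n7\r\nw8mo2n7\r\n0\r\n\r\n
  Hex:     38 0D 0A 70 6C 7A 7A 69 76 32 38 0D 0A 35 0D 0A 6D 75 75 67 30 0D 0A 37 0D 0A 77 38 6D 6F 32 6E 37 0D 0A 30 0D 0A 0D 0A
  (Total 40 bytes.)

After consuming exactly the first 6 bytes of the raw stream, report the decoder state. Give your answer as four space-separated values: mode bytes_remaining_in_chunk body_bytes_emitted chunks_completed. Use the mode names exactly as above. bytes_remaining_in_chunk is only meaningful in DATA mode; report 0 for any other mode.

Answer: DATA 5 3 0

Derivation:
Byte 0 = '8': mode=SIZE remaining=0 emitted=0 chunks_done=0
Byte 1 = 0x0D: mode=SIZE_CR remaining=0 emitted=0 chunks_done=0
Byte 2 = 0x0A: mode=DATA remaining=8 emitted=0 chunks_done=0
Byte 3 = 'p': mode=DATA remaining=7 emitted=1 chunks_done=0
Byte 4 = 'l': mode=DATA remaining=6 emitted=2 chunks_done=0
Byte 5 = 'z': mode=DATA remaining=5 emitted=3 chunks_done=0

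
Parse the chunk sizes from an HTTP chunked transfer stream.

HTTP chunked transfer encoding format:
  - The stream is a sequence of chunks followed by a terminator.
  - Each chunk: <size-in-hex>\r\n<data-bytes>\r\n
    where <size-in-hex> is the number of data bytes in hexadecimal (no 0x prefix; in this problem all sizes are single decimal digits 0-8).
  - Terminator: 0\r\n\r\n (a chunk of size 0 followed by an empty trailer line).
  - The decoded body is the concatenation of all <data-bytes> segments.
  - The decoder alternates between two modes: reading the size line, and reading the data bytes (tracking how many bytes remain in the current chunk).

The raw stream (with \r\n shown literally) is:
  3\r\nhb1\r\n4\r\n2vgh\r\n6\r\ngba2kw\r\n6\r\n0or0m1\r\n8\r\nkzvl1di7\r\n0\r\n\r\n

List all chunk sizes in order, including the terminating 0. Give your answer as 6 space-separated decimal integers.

Answer: 3 4 6 6 8 0

Derivation:
Chunk 1: stream[0..1]='3' size=0x3=3, data at stream[3..6]='hb1' -> body[0..3], body so far='hb1'
Chunk 2: stream[8..9]='4' size=0x4=4, data at stream[11..15]='2vgh' -> body[3..7], body so far='hb12vgh'
Chunk 3: stream[17..18]='6' size=0x6=6, data at stream[20..26]='gba2kw' -> body[7..13], body so far='hb12vghgba2kw'
Chunk 4: stream[28..29]='6' size=0x6=6, data at stream[31..37]='0or0m1' -> body[13..19], body so far='hb12vghgba2kw0or0m1'
Chunk 5: stream[39..40]='8' size=0x8=8, data at stream[42..50]='kzvl1di7' -> body[19..27], body so far='hb12vghgba2kw0or0m1kzvl1di7'
Chunk 6: stream[52..53]='0' size=0 (terminator). Final body='hb12vghgba2kw0or0m1kzvl1di7' (27 bytes)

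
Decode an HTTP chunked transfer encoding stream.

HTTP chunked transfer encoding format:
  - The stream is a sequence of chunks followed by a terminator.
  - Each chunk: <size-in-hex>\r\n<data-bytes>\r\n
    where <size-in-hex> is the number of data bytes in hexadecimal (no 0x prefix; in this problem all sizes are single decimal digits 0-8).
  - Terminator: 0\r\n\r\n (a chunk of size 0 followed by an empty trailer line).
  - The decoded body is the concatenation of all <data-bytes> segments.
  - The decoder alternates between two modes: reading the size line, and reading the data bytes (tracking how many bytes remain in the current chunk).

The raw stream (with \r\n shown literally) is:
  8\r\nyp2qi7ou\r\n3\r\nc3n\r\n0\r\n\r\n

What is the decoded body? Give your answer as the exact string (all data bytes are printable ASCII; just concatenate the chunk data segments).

Answer: yp2qi7ouc3n

Derivation:
Chunk 1: stream[0..1]='8' size=0x8=8, data at stream[3..11]='yp2qi7ou' -> body[0..8], body so far='yp2qi7ou'
Chunk 2: stream[13..14]='3' size=0x3=3, data at stream[16..19]='c3n' -> body[8..11], body so far='yp2qi7ouc3n'
Chunk 3: stream[21..22]='0' size=0 (terminator). Final body='yp2qi7ouc3n' (11 bytes)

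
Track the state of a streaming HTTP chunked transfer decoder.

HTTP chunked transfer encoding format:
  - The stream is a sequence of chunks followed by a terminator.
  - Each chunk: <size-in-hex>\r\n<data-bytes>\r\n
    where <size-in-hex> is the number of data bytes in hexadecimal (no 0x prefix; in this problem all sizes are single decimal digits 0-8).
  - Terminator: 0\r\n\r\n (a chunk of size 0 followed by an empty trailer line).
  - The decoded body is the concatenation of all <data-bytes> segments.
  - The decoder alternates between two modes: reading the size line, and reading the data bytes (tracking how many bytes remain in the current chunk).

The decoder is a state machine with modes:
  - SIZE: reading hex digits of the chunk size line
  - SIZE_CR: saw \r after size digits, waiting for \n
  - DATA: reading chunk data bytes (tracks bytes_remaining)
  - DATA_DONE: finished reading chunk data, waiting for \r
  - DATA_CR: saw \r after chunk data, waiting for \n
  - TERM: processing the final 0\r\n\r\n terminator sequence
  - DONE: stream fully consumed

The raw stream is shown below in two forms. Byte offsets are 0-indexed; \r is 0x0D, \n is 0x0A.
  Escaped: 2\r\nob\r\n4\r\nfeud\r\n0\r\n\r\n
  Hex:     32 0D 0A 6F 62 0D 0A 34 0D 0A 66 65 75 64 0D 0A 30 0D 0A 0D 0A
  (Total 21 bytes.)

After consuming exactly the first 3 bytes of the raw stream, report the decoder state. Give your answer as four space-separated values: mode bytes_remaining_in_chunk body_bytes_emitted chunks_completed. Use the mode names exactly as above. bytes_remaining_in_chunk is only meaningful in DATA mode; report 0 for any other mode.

Answer: DATA 2 0 0

Derivation:
Byte 0 = '2': mode=SIZE remaining=0 emitted=0 chunks_done=0
Byte 1 = 0x0D: mode=SIZE_CR remaining=0 emitted=0 chunks_done=0
Byte 2 = 0x0A: mode=DATA remaining=2 emitted=0 chunks_done=0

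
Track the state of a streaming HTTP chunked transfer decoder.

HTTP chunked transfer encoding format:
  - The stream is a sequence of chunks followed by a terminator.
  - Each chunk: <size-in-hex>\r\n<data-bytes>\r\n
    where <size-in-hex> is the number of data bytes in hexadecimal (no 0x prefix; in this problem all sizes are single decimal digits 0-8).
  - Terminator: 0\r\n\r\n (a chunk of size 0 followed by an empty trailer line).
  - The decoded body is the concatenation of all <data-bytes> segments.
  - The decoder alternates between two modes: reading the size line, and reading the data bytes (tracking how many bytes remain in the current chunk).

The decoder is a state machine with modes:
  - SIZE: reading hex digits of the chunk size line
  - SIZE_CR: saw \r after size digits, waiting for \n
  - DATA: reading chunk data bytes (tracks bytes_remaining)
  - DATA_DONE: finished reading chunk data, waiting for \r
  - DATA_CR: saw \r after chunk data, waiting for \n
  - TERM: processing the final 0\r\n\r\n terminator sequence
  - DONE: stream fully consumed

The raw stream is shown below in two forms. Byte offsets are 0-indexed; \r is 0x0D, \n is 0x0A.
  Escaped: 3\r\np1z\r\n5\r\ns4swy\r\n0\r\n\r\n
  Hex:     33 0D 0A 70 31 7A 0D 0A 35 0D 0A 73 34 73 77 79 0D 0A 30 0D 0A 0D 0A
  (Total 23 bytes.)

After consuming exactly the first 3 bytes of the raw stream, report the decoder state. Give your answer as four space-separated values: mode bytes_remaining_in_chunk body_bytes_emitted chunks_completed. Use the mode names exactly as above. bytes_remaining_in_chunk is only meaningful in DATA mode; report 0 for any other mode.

Answer: DATA 3 0 0

Derivation:
Byte 0 = '3': mode=SIZE remaining=0 emitted=0 chunks_done=0
Byte 1 = 0x0D: mode=SIZE_CR remaining=0 emitted=0 chunks_done=0
Byte 2 = 0x0A: mode=DATA remaining=3 emitted=0 chunks_done=0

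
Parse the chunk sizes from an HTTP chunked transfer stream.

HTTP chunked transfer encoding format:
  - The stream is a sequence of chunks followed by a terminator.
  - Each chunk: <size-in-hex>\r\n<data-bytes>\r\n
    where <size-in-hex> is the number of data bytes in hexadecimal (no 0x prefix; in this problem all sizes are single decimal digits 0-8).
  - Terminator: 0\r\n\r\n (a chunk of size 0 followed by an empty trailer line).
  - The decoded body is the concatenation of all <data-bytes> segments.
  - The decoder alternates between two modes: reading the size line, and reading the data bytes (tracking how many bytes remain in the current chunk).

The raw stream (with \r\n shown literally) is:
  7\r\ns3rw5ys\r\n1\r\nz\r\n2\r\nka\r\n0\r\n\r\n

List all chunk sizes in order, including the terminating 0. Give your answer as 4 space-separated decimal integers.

Answer: 7 1 2 0

Derivation:
Chunk 1: stream[0..1]='7' size=0x7=7, data at stream[3..10]='s3rw5ys' -> body[0..7], body so far='s3rw5ys'
Chunk 2: stream[12..13]='1' size=0x1=1, data at stream[15..16]='z' -> body[7..8], body so far='s3rw5ysz'
Chunk 3: stream[18..19]='2' size=0x2=2, data at stream[21..23]='ka' -> body[8..10], body so far='s3rw5yszka'
Chunk 4: stream[25..26]='0' size=0 (terminator). Final body='s3rw5yszka' (10 bytes)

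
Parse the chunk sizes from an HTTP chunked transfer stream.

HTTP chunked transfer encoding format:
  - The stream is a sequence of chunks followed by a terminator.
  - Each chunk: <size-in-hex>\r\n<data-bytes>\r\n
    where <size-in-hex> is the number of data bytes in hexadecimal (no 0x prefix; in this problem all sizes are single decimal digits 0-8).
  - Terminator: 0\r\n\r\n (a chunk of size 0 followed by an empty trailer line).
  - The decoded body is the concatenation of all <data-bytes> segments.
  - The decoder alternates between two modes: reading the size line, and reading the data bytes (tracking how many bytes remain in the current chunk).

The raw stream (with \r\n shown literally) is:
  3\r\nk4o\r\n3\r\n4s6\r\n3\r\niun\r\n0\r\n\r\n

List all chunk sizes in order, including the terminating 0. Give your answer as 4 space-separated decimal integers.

Answer: 3 3 3 0

Derivation:
Chunk 1: stream[0..1]='3' size=0x3=3, data at stream[3..6]='k4o' -> body[0..3], body so far='k4o'
Chunk 2: stream[8..9]='3' size=0x3=3, data at stream[11..14]='4s6' -> body[3..6], body so far='k4o4s6'
Chunk 3: stream[16..17]='3' size=0x3=3, data at stream[19..22]='iun' -> body[6..9], body so far='k4o4s6iun'
Chunk 4: stream[24..25]='0' size=0 (terminator). Final body='k4o4s6iun' (9 bytes)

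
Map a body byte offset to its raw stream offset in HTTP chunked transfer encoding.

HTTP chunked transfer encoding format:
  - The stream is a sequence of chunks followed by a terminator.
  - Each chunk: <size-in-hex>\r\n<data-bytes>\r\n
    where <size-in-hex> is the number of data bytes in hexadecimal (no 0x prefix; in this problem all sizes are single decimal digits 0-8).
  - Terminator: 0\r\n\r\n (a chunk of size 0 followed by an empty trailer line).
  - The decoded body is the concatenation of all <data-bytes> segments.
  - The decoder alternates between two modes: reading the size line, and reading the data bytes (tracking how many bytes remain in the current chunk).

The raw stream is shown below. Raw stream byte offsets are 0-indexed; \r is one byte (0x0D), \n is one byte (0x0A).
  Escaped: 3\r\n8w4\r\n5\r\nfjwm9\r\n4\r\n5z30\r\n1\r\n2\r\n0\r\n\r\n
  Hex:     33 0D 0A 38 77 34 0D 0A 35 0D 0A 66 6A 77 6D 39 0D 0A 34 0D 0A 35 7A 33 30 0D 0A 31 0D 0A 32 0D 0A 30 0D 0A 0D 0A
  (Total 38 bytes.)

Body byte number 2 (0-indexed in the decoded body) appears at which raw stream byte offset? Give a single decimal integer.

Chunk 1: stream[0..1]='3' size=0x3=3, data at stream[3..6]='8w4' -> body[0..3], body so far='8w4'
Chunk 2: stream[8..9]='5' size=0x5=5, data at stream[11..16]='fjwm9' -> body[3..8], body so far='8w4fjwm9'
Chunk 3: stream[18..19]='4' size=0x4=4, data at stream[21..25]='5z30' -> body[8..12], body so far='8w4fjwm95z30'
Chunk 4: stream[27..28]='1' size=0x1=1, data at stream[30..31]='2' -> body[12..13], body so far='8w4fjwm95z302'
Chunk 5: stream[33..34]='0' size=0 (terminator). Final body='8w4fjwm95z302' (13 bytes)
Body byte 2 at stream offset 5

Answer: 5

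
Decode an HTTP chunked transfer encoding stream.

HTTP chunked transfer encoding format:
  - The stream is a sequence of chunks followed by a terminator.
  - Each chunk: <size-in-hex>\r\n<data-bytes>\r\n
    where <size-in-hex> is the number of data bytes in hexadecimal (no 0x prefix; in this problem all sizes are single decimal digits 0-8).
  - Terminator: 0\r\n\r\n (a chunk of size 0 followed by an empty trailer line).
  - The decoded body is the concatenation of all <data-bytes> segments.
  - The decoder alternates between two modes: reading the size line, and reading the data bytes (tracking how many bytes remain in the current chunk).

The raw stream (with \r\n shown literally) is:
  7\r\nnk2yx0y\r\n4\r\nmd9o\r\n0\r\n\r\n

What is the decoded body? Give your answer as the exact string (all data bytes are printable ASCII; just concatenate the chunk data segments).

Answer: nk2yx0ymd9o

Derivation:
Chunk 1: stream[0..1]='7' size=0x7=7, data at stream[3..10]='nk2yx0y' -> body[0..7], body so far='nk2yx0y'
Chunk 2: stream[12..13]='4' size=0x4=4, data at stream[15..19]='md9o' -> body[7..11], body so far='nk2yx0ymd9o'
Chunk 3: stream[21..22]='0' size=0 (terminator). Final body='nk2yx0ymd9o' (11 bytes)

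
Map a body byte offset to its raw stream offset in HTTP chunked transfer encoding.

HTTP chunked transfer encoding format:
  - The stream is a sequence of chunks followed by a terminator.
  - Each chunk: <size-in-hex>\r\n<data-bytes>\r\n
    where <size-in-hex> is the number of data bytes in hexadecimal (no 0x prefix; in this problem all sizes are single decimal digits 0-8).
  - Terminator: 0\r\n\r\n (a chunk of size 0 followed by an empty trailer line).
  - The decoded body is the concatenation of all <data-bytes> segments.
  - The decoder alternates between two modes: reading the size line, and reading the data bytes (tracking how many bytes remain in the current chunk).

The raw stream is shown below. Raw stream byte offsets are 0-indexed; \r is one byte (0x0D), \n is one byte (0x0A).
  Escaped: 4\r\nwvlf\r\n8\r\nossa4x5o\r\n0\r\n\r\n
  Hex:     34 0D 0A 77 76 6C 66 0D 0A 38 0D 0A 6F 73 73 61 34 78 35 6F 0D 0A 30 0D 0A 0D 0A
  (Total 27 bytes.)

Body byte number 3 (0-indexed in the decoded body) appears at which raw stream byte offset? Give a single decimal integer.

Answer: 6

Derivation:
Chunk 1: stream[0..1]='4' size=0x4=4, data at stream[3..7]='wvlf' -> body[0..4], body so far='wvlf'
Chunk 2: stream[9..10]='8' size=0x8=8, data at stream[12..20]='ossa4x5o' -> body[4..12], body so far='wvlfossa4x5o'
Chunk 3: stream[22..23]='0' size=0 (terminator). Final body='wvlfossa4x5o' (12 bytes)
Body byte 3 at stream offset 6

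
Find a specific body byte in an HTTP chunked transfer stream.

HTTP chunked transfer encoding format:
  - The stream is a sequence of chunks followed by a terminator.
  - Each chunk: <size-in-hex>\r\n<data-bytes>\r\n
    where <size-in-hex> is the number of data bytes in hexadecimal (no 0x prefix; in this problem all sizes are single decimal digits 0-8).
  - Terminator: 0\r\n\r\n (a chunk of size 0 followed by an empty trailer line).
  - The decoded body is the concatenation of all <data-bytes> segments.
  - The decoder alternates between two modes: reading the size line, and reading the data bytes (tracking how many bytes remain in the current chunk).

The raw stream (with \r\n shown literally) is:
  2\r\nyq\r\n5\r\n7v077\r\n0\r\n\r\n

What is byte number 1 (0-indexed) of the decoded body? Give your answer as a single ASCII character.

Answer: q

Derivation:
Chunk 1: stream[0..1]='2' size=0x2=2, data at stream[3..5]='yq' -> body[0..2], body so far='yq'
Chunk 2: stream[7..8]='5' size=0x5=5, data at stream[10..15]='7v077' -> body[2..7], body so far='yq7v077'
Chunk 3: stream[17..18]='0' size=0 (terminator). Final body='yq7v077' (7 bytes)
Body byte 1 = 'q'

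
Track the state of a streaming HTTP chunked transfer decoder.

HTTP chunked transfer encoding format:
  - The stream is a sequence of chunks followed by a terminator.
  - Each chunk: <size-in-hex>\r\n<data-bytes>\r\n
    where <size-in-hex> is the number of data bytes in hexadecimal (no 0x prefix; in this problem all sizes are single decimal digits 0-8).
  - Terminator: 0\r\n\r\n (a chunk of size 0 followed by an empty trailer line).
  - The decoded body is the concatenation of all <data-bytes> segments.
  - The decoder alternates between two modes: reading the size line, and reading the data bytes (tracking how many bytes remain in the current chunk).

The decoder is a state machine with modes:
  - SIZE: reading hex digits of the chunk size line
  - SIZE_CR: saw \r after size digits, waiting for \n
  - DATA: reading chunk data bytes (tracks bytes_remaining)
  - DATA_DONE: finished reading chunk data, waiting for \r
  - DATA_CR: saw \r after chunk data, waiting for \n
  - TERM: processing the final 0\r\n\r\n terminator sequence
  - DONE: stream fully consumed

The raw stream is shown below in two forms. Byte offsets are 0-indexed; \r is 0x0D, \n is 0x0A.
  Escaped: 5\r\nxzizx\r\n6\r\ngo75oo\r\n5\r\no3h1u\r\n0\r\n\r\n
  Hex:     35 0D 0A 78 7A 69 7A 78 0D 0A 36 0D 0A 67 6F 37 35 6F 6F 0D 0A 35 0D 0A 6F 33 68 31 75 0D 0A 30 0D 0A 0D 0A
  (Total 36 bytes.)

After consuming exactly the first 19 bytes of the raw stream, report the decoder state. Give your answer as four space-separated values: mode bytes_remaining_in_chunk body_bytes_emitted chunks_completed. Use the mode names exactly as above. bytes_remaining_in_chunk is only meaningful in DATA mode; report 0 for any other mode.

Answer: DATA_DONE 0 11 1

Derivation:
Byte 0 = '5': mode=SIZE remaining=0 emitted=0 chunks_done=0
Byte 1 = 0x0D: mode=SIZE_CR remaining=0 emitted=0 chunks_done=0
Byte 2 = 0x0A: mode=DATA remaining=5 emitted=0 chunks_done=0
Byte 3 = 'x': mode=DATA remaining=4 emitted=1 chunks_done=0
Byte 4 = 'z': mode=DATA remaining=3 emitted=2 chunks_done=0
Byte 5 = 'i': mode=DATA remaining=2 emitted=3 chunks_done=0
Byte 6 = 'z': mode=DATA remaining=1 emitted=4 chunks_done=0
Byte 7 = 'x': mode=DATA_DONE remaining=0 emitted=5 chunks_done=0
Byte 8 = 0x0D: mode=DATA_CR remaining=0 emitted=5 chunks_done=0
Byte 9 = 0x0A: mode=SIZE remaining=0 emitted=5 chunks_done=1
Byte 10 = '6': mode=SIZE remaining=0 emitted=5 chunks_done=1
Byte 11 = 0x0D: mode=SIZE_CR remaining=0 emitted=5 chunks_done=1
Byte 12 = 0x0A: mode=DATA remaining=6 emitted=5 chunks_done=1
Byte 13 = 'g': mode=DATA remaining=5 emitted=6 chunks_done=1
Byte 14 = 'o': mode=DATA remaining=4 emitted=7 chunks_done=1
Byte 15 = '7': mode=DATA remaining=3 emitted=8 chunks_done=1
Byte 16 = '5': mode=DATA remaining=2 emitted=9 chunks_done=1
Byte 17 = 'o': mode=DATA remaining=1 emitted=10 chunks_done=1
Byte 18 = 'o': mode=DATA_DONE remaining=0 emitted=11 chunks_done=1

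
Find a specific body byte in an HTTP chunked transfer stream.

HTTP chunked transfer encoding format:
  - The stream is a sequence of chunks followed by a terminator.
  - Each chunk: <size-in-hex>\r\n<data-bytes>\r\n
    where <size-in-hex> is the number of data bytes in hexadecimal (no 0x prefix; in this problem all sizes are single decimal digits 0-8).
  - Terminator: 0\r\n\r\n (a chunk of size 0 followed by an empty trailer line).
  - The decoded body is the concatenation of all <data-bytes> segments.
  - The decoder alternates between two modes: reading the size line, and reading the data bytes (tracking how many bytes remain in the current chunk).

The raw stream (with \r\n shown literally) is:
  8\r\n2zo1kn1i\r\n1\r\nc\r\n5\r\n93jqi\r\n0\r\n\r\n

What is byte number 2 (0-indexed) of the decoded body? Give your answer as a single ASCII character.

Answer: o

Derivation:
Chunk 1: stream[0..1]='8' size=0x8=8, data at stream[3..11]='2zo1kn1i' -> body[0..8], body so far='2zo1kn1i'
Chunk 2: stream[13..14]='1' size=0x1=1, data at stream[16..17]='c' -> body[8..9], body so far='2zo1kn1ic'
Chunk 3: stream[19..20]='5' size=0x5=5, data at stream[22..27]='93jqi' -> body[9..14], body so far='2zo1kn1ic93jqi'
Chunk 4: stream[29..30]='0' size=0 (terminator). Final body='2zo1kn1ic93jqi' (14 bytes)
Body byte 2 = 'o'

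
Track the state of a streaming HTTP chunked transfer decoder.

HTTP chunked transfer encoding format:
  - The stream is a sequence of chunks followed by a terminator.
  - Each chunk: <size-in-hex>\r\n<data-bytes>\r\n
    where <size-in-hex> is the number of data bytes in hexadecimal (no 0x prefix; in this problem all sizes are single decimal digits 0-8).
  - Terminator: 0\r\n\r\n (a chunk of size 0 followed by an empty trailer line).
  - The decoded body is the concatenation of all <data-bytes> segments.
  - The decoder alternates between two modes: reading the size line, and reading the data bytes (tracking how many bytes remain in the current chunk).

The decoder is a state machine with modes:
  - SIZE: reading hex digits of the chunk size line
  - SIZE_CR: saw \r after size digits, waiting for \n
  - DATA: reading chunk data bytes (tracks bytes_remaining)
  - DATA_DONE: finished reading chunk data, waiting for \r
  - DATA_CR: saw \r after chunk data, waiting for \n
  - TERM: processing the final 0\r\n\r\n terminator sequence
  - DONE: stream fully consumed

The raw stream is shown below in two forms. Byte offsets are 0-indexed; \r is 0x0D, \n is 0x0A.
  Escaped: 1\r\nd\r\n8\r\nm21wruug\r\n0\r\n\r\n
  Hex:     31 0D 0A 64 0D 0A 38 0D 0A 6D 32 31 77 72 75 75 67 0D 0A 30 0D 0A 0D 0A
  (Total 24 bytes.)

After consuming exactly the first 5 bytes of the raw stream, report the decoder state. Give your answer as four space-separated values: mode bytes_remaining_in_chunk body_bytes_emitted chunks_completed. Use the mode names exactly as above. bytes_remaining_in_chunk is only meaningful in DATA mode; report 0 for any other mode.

Byte 0 = '1': mode=SIZE remaining=0 emitted=0 chunks_done=0
Byte 1 = 0x0D: mode=SIZE_CR remaining=0 emitted=0 chunks_done=0
Byte 2 = 0x0A: mode=DATA remaining=1 emitted=0 chunks_done=0
Byte 3 = 'd': mode=DATA_DONE remaining=0 emitted=1 chunks_done=0
Byte 4 = 0x0D: mode=DATA_CR remaining=0 emitted=1 chunks_done=0

Answer: DATA_CR 0 1 0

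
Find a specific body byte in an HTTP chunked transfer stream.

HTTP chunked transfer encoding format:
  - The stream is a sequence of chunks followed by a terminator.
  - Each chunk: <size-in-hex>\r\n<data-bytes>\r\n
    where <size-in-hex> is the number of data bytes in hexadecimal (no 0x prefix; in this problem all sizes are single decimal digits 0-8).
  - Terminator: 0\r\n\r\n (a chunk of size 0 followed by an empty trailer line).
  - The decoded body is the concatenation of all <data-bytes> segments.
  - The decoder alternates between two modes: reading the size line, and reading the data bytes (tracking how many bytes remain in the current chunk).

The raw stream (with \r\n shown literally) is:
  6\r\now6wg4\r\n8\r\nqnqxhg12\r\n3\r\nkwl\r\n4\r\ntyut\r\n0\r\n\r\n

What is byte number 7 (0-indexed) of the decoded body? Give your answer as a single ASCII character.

Chunk 1: stream[0..1]='6' size=0x6=6, data at stream[3..9]='ow6wg4' -> body[0..6], body so far='ow6wg4'
Chunk 2: stream[11..12]='8' size=0x8=8, data at stream[14..22]='qnqxhg12' -> body[6..14], body so far='ow6wg4qnqxhg12'
Chunk 3: stream[24..25]='3' size=0x3=3, data at stream[27..30]='kwl' -> body[14..17], body so far='ow6wg4qnqxhg12kwl'
Chunk 4: stream[32..33]='4' size=0x4=4, data at stream[35..39]='tyut' -> body[17..21], body so far='ow6wg4qnqxhg12kwltyut'
Chunk 5: stream[41..42]='0' size=0 (terminator). Final body='ow6wg4qnqxhg12kwltyut' (21 bytes)
Body byte 7 = 'n'

Answer: n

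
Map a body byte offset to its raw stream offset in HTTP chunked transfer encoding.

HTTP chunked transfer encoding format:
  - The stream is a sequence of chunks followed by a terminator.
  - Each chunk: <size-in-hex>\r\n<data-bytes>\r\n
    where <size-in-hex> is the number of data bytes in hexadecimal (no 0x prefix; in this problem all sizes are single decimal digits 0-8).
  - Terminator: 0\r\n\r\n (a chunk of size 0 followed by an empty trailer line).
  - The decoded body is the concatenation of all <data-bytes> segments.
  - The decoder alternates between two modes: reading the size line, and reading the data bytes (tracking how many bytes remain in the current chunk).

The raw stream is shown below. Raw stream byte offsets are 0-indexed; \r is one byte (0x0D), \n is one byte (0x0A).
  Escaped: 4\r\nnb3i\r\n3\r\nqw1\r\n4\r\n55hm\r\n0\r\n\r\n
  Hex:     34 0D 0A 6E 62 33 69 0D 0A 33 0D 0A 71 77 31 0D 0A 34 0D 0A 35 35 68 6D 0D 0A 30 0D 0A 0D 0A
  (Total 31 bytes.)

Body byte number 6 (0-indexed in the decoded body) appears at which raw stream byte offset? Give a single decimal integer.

Answer: 14

Derivation:
Chunk 1: stream[0..1]='4' size=0x4=4, data at stream[3..7]='nb3i' -> body[0..4], body so far='nb3i'
Chunk 2: stream[9..10]='3' size=0x3=3, data at stream[12..15]='qw1' -> body[4..7], body so far='nb3iqw1'
Chunk 3: stream[17..18]='4' size=0x4=4, data at stream[20..24]='55hm' -> body[7..11], body so far='nb3iqw155hm'
Chunk 4: stream[26..27]='0' size=0 (terminator). Final body='nb3iqw155hm' (11 bytes)
Body byte 6 at stream offset 14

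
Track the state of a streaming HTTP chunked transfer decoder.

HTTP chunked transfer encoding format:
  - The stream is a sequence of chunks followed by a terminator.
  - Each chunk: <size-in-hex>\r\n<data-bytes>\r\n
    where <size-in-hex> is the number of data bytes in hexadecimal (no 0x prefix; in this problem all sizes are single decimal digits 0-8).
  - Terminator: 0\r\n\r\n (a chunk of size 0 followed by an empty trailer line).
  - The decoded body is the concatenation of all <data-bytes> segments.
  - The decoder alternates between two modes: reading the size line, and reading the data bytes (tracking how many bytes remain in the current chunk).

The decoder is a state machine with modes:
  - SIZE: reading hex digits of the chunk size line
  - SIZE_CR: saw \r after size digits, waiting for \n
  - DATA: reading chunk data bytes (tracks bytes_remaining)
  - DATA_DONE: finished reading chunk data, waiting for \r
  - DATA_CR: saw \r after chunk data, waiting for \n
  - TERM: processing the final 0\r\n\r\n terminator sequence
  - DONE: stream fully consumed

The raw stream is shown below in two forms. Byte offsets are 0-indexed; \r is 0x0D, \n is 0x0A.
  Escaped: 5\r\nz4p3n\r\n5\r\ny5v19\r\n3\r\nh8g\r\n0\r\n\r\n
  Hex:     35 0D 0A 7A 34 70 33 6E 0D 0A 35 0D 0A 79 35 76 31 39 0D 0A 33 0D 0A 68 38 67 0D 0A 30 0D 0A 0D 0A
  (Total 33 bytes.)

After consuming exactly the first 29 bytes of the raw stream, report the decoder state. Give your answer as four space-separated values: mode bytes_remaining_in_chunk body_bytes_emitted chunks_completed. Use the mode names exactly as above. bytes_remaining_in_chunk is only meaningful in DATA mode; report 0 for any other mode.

Byte 0 = '5': mode=SIZE remaining=0 emitted=0 chunks_done=0
Byte 1 = 0x0D: mode=SIZE_CR remaining=0 emitted=0 chunks_done=0
Byte 2 = 0x0A: mode=DATA remaining=5 emitted=0 chunks_done=0
Byte 3 = 'z': mode=DATA remaining=4 emitted=1 chunks_done=0
Byte 4 = '4': mode=DATA remaining=3 emitted=2 chunks_done=0
Byte 5 = 'p': mode=DATA remaining=2 emitted=3 chunks_done=0
Byte 6 = '3': mode=DATA remaining=1 emitted=4 chunks_done=0
Byte 7 = 'n': mode=DATA_DONE remaining=0 emitted=5 chunks_done=0
Byte 8 = 0x0D: mode=DATA_CR remaining=0 emitted=5 chunks_done=0
Byte 9 = 0x0A: mode=SIZE remaining=0 emitted=5 chunks_done=1
Byte 10 = '5': mode=SIZE remaining=0 emitted=5 chunks_done=1
Byte 11 = 0x0D: mode=SIZE_CR remaining=0 emitted=5 chunks_done=1
Byte 12 = 0x0A: mode=DATA remaining=5 emitted=5 chunks_done=1
Byte 13 = 'y': mode=DATA remaining=4 emitted=6 chunks_done=1
Byte 14 = '5': mode=DATA remaining=3 emitted=7 chunks_done=1
Byte 15 = 'v': mode=DATA remaining=2 emitted=8 chunks_done=1
Byte 16 = '1': mode=DATA remaining=1 emitted=9 chunks_done=1
Byte 17 = '9': mode=DATA_DONE remaining=0 emitted=10 chunks_done=1
Byte 18 = 0x0D: mode=DATA_CR remaining=0 emitted=10 chunks_done=1
Byte 19 = 0x0A: mode=SIZE remaining=0 emitted=10 chunks_done=2
Byte 20 = '3': mode=SIZE remaining=0 emitted=10 chunks_done=2
Byte 21 = 0x0D: mode=SIZE_CR remaining=0 emitted=10 chunks_done=2
Byte 22 = 0x0A: mode=DATA remaining=3 emitted=10 chunks_done=2
Byte 23 = 'h': mode=DATA remaining=2 emitted=11 chunks_done=2
Byte 24 = '8': mode=DATA remaining=1 emitted=12 chunks_done=2
Byte 25 = 'g': mode=DATA_DONE remaining=0 emitted=13 chunks_done=2
Byte 26 = 0x0D: mode=DATA_CR remaining=0 emitted=13 chunks_done=2
Byte 27 = 0x0A: mode=SIZE remaining=0 emitted=13 chunks_done=3
Byte 28 = '0': mode=SIZE remaining=0 emitted=13 chunks_done=3

Answer: SIZE 0 13 3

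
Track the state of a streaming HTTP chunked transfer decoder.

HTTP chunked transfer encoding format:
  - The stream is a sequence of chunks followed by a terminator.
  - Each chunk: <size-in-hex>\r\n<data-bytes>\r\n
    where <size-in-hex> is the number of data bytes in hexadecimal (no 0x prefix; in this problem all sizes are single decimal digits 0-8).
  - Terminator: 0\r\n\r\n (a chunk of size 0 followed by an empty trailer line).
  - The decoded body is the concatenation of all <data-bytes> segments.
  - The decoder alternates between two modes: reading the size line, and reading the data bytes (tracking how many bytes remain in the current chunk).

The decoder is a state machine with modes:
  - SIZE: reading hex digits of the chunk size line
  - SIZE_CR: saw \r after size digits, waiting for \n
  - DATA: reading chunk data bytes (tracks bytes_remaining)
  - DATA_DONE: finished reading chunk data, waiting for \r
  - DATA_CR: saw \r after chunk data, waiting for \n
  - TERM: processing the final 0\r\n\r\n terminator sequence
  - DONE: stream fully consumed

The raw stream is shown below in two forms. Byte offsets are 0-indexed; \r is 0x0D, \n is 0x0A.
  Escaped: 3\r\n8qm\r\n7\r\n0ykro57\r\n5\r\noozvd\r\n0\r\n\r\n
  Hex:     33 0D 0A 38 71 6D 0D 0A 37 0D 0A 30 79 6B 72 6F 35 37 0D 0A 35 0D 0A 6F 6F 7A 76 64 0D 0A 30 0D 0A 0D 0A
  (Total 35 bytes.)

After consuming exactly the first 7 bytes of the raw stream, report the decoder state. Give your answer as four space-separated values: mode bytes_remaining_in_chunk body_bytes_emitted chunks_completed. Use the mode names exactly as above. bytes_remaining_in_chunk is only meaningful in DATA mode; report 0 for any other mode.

Answer: DATA_CR 0 3 0

Derivation:
Byte 0 = '3': mode=SIZE remaining=0 emitted=0 chunks_done=0
Byte 1 = 0x0D: mode=SIZE_CR remaining=0 emitted=0 chunks_done=0
Byte 2 = 0x0A: mode=DATA remaining=3 emitted=0 chunks_done=0
Byte 3 = '8': mode=DATA remaining=2 emitted=1 chunks_done=0
Byte 4 = 'q': mode=DATA remaining=1 emitted=2 chunks_done=0
Byte 5 = 'm': mode=DATA_DONE remaining=0 emitted=3 chunks_done=0
Byte 6 = 0x0D: mode=DATA_CR remaining=0 emitted=3 chunks_done=0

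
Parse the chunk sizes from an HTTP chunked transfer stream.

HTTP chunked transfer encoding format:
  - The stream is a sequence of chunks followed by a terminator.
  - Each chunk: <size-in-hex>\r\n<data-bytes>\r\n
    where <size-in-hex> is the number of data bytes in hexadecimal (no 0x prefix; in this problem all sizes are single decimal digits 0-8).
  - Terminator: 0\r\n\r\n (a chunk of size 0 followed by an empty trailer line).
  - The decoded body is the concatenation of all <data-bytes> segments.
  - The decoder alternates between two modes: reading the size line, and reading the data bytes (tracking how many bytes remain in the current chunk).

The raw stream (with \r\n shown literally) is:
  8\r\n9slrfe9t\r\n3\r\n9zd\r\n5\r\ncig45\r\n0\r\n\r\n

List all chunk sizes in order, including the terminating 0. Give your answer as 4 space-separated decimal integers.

Chunk 1: stream[0..1]='8' size=0x8=8, data at stream[3..11]='9slrfe9t' -> body[0..8], body so far='9slrfe9t'
Chunk 2: stream[13..14]='3' size=0x3=3, data at stream[16..19]='9zd' -> body[8..11], body so far='9slrfe9t9zd'
Chunk 3: stream[21..22]='5' size=0x5=5, data at stream[24..29]='cig45' -> body[11..16], body so far='9slrfe9t9zdcig45'
Chunk 4: stream[31..32]='0' size=0 (terminator). Final body='9slrfe9t9zdcig45' (16 bytes)

Answer: 8 3 5 0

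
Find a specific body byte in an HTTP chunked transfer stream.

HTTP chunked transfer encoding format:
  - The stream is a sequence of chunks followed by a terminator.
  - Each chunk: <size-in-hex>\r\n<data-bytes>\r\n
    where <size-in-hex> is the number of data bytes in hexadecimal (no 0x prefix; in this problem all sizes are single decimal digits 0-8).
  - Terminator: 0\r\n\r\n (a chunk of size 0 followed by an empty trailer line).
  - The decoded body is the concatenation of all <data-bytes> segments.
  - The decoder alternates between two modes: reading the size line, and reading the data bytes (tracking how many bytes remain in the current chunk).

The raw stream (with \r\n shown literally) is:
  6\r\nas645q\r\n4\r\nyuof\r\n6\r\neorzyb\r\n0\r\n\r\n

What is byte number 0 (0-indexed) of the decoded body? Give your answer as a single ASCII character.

Answer: a

Derivation:
Chunk 1: stream[0..1]='6' size=0x6=6, data at stream[3..9]='as645q' -> body[0..6], body so far='as645q'
Chunk 2: stream[11..12]='4' size=0x4=4, data at stream[14..18]='yuof' -> body[6..10], body so far='as645qyuof'
Chunk 3: stream[20..21]='6' size=0x6=6, data at stream[23..29]='eorzyb' -> body[10..16], body so far='as645qyuofeorzyb'
Chunk 4: stream[31..32]='0' size=0 (terminator). Final body='as645qyuofeorzyb' (16 bytes)
Body byte 0 = 'a'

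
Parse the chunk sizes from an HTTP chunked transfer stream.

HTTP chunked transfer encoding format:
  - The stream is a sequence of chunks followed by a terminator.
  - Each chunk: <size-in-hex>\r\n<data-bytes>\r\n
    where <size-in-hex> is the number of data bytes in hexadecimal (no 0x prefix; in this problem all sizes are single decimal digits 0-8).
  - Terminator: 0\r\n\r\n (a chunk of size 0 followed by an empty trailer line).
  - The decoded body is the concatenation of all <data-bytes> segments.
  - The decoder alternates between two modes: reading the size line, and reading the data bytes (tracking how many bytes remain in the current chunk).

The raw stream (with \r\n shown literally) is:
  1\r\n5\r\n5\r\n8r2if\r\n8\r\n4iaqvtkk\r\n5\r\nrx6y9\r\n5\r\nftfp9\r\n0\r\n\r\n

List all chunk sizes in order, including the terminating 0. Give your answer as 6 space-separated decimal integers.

Answer: 1 5 8 5 5 0

Derivation:
Chunk 1: stream[0..1]='1' size=0x1=1, data at stream[3..4]='5' -> body[0..1], body so far='5'
Chunk 2: stream[6..7]='5' size=0x5=5, data at stream[9..14]='8r2if' -> body[1..6], body so far='58r2if'
Chunk 3: stream[16..17]='8' size=0x8=8, data at stream[19..27]='4iaqvtkk' -> body[6..14], body so far='58r2if4iaqvtkk'
Chunk 4: stream[29..30]='5' size=0x5=5, data at stream[32..37]='rx6y9' -> body[14..19], body so far='58r2if4iaqvtkkrx6y9'
Chunk 5: stream[39..40]='5' size=0x5=5, data at stream[42..47]='ftfp9' -> body[19..24], body so far='58r2if4iaqvtkkrx6y9ftfp9'
Chunk 6: stream[49..50]='0' size=0 (terminator). Final body='58r2if4iaqvtkkrx6y9ftfp9' (24 bytes)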